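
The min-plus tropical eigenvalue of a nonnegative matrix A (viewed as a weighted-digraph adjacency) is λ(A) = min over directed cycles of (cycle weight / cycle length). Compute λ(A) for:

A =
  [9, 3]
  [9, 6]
λ(A) = 6

Enumerate directed cycles and compute their means (weight / length). Sample:
  cycle 0 → 0: weight = 9, length = 1, mean = 9/1 ≈ 9.000
  cycle 1 → 1: weight = 6, length = 1, mean = 6/1 ≈ 6.000
  cycle 0 → 1 → 0: weight = 12, length = 2, mean = 12/2 ≈ 6.000
  cycle 1 → 0 → 1: weight = 12, length = 2, mean = 12/2 ≈ 6.000
Minimum mean = 6.000, attained e.g. along the cycle 1 → 1 with weight 6 and length 1. So λ(A) = 6/1 = 6.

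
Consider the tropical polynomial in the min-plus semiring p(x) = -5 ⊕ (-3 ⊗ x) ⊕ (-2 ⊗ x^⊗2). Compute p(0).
p(0) = -5

A tropical monomial a ⊗ x^⊗i evaluates to a + i · x. Evaluating each term at x = 0:
  Term 0 contributes -5 + 0 · 0 = -5
  Term 1 contributes -3 + 1 · 0 = -3
  Term 2 contributes -2 + 2 · 0 = -2
p(0) = ⊕ of these = min[-5, -3, -2] = -5.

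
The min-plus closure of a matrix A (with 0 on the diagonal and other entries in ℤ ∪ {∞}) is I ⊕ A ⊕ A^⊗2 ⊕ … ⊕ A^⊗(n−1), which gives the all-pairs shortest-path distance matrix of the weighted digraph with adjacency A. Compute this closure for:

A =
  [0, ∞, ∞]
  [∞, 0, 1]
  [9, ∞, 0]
Closure =
  [0, ∞, ∞]
  [10, 0, 1]
  [9, ∞, 0]

This is the Floyd-Warshall all-pairs shortest-path computation. For each intermediate vertex k = 0, 1, …, 2, update dist[i][j] ← min(dist[i][j], dist[i][k] + dist[k][j]). The final matrix gives, for each (i, j), the minimum total weight of any directed path from i to j (possibly empty when i = j).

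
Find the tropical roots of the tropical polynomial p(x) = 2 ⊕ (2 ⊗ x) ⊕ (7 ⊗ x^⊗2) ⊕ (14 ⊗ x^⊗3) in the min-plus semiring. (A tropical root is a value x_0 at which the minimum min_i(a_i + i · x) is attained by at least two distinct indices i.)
Roots: {-7, -5, 0}

Each tropical root is a break point of the lower envelope of the lines y = a_i + i · x (there are 4 lines, with slopes 0, 1, ..., 3). Only the lines that attain the minimum somewhere contribute to roots; other lines are dominated. Here the surviving (envelope) indices are i = 3, i = 2, i = 1, i = 0.
Intersections between consecutive envelope lines give the roots: for adjacent envelope indices i < j the intersection is x = (a_i − a_j) / (j − i). Reading off the sorted break points: {-7, -5, 0}.
Verification: at each break x_0, at least two indices attain the minimum of min_i(a_i + i · x_0).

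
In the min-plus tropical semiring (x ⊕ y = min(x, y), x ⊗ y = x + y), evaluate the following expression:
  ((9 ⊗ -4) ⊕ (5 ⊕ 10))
((9 ⊗ -4) ⊕ (5 ⊕ 10)) = 5

Expand innermost to outermost. Recall ⊕ takes the minimum of its arguments and ⊗ takes their sum. Working out the expression ((9 ⊗ -4) ⊕ (5 ⊕ 10)) gives 5.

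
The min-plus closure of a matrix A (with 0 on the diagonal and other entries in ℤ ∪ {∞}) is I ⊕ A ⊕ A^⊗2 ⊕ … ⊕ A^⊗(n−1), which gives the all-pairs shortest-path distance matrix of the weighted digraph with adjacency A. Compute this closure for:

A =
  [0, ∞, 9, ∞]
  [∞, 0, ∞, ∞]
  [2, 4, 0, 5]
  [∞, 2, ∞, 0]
Closure =
  [0, 13, 9, 14]
  [∞, 0, ∞, ∞]
  [2, 4, 0, 5]
  [∞, 2, ∞, 0]

This is the Floyd-Warshall all-pairs shortest-path computation. For each intermediate vertex k = 0, 1, …, 3, update dist[i][j] ← min(dist[i][j], dist[i][k] + dist[k][j]). The final matrix gives, for each (i, j), the minimum total weight of any directed path from i to j (possibly empty when i = j).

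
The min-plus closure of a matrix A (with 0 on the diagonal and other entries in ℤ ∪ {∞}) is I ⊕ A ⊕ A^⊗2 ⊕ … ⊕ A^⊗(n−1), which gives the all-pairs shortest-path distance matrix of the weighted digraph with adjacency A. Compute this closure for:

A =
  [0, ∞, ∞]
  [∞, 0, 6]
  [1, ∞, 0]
Closure =
  [0, ∞, ∞]
  [7, 0, 6]
  [1, ∞, 0]

This is the Floyd-Warshall all-pairs shortest-path computation. For each intermediate vertex k = 0, 1, …, 2, update dist[i][j] ← min(dist[i][j], dist[i][k] + dist[k][j]). The final matrix gives, for each (i, j), the minimum total weight of any directed path from i to j (possibly empty when i = j).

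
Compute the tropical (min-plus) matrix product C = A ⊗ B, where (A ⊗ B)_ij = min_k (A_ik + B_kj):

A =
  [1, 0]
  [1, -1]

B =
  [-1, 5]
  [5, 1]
A ⊗ B =
  [0, 1]
  [0, 0]

Apply the min-plus product entry-by-entry:
  C[0][0] = min over k of (A[0][0] + B[0][0] = 1 + -1 = 0, A[0][1] + B[1][0] = 0 + 5 = 5) = 0 (attained at k = 0)
  C[0][1] = min over k of (A[0][0] + B[0][1] = 1 + 5 = 6, A[0][1] + B[1][1] = 0 + 1 = 1) = 1 (attained at k = 1)
  C[1][0] = min over k of (A[1][0] + B[0][0] = 1 + -1 = 0, A[1][1] + B[1][0] = -1 + 5 = 4) = 0 (attained at k = 0)
  C[1][1] = min over k of (A[1][0] + B[0][1] = 1 + 5 = 6, A[1][1] + B[1][1] = -1 + 1 = 0) = 0 (attained at k = 1)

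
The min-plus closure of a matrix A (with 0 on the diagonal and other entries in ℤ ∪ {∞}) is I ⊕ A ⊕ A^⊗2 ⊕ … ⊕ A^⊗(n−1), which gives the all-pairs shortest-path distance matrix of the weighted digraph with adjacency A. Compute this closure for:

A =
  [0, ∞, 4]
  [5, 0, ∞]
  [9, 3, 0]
Closure =
  [0, 7, 4]
  [5, 0, 9]
  [8, 3, 0]

This is the Floyd-Warshall all-pairs shortest-path computation. For each intermediate vertex k = 0, 1, …, 2, update dist[i][j] ← min(dist[i][j], dist[i][k] + dist[k][j]). The final matrix gives, for each (i, j), the minimum total weight of any directed path from i to j (possibly empty when i = j).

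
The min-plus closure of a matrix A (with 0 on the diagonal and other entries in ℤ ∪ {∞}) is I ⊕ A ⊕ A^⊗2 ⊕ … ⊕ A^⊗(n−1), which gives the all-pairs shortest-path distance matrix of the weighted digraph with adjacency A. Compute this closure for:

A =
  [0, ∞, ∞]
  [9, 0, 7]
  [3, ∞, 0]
Closure =
  [0, ∞, ∞]
  [9, 0, 7]
  [3, ∞, 0]

This is the Floyd-Warshall all-pairs shortest-path computation. For each intermediate vertex k = 0, 1, …, 2, update dist[i][j] ← min(dist[i][j], dist[i][k] + dist[k][j]). The final matrix gives, for each (i, j), the minimum total weight of any directed path from i to j (possibly empty when i = j).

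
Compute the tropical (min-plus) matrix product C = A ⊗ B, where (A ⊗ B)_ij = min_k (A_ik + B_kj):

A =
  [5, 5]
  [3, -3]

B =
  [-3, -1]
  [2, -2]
A ⊗ B =
  [2, 3]
  [-1, -5]

Apply the min-plus product entry-by-entry:
  C[0][0] = min over k of (A[0][0] + B[0][0] = 5 + -3 = 2, A[0][1] + B[1][0] = 5 + 2 = 7) = 2 (attained at k = 0)
  C[0][1] = min over k of (A[0][0] + B[0][1] = 5 + -1 = 4, A[0][1] + B[1][1] = 5 + -2 = 3) = 3 (attained at k = 1)
  C[1][0] = min over k of (A[1][0] + B[0][0] = 3 + -3 = 0, A[1][1] + B[1][0] = -3 + 2 = -1) = -1 (attained at k = 1)
  C[1][1] = min over k of (A[1][0] + B[0][1] = 3 + -1 = 2, A[1][1] + B[1][1] = -3 + -2 = -5) = -5 (attained at k = 1)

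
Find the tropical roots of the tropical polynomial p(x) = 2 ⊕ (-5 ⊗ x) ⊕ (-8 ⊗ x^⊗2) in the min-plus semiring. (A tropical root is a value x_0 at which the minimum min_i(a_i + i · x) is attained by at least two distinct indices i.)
Roots: {3, 7}

Each tropical root is a break point of the lower envelope of the lines y = a_i + i · x (there are 3 lines, with slopes 0, 1, ..., 2). Only the lines that attain the minimum somewhere contribute to roots; other lines are dominated. Here the surviving (envelope) indices are i = 2, i = 1, i = 0.
Intersections between consecutive envelope lines give the roots: for adjacent envelope indices i < j the intersection is x = (a_i − a_j) / (j − i). Reading off the sorted break points: {3, 7}.
Verification: at each break x_0, at least two indices attain the minimum of min_i(a_i + i · x_0).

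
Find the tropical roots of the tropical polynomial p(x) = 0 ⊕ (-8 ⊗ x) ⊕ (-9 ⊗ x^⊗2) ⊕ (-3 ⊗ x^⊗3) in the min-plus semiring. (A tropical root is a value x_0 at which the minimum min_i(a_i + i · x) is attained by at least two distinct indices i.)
Roots: {-6, 1, 8}

Each tropical root is a break point of the lower envelope of the lines y = a_i + i · x (there are 4 lines, with slopes 0, 1, ..., 3). Only the lines that attain the minimum somewhere contribute to roots; other lines are dominated. Here the surviving (envelope) indices are i = 3, i = 2, i = 1, i = 0.
Intersections between consecutive envelope lines give the roots: for adjacent envelope indices i < j the intersection is x = (a_i − a_j) / (j − i). Reading off the sorted break points: {-6, 1, 8}.
Verification: at each break x_0, at least two indices attain the minimum of min_i(a_i + i · x_0).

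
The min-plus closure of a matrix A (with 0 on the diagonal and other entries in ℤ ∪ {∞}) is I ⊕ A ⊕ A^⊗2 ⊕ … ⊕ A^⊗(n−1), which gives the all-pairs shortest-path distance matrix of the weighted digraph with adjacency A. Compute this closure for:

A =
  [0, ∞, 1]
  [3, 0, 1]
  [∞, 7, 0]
Closure =
  [0, 8, 1]
  [3, 0, 1]
  [10, 7, 0]

This is the Floyd-Warshall all-pairs shortest-path computation. For each intermediate vertex k = 0, 1, …, 2, update dist[i][j] ← min(dist[i][j], dist[i][k] + dist[k][j]). The final matrix gives, for each (i, j), the minimum total weight of any directed path from i to j (possibly empty when i = j).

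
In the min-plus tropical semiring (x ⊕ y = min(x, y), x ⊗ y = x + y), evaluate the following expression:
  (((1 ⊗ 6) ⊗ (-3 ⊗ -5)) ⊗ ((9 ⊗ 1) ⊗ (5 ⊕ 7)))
(((1 ⊗ 6) ⊗ (-3 ⊗ -5)) ⊗ ((9 ⊗ 1) ⊗ (5 ⊕ 7))) = 14

Expand innermost to outermost. Recall ⊕ takes the minimum of its arguments and ⊗ takes their sum. Working out the expression (((1 ⊗ 6) ⊗ (-3 ⊗ -5)) ⊗ ((9 ⊗ 1) ⊗ (5 ⊕ 7))) gives 14.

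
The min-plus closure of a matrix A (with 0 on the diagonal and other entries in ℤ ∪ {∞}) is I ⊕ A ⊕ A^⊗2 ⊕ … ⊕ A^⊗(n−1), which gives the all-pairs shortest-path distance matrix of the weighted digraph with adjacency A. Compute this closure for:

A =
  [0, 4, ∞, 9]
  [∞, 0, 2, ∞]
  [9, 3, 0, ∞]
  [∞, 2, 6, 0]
Closure =
  [0, 4, 6, 9]
  [11, 0, 2, 20]
  [9, 3, 0, 18]
  [13, 2, 4, 0]

This is the Floyd-Warshall all-pairs shortest-path computation. For each intermediate vertex k = 0, 1, …, 3, update dist[i][j] ← min(dist[i][j], dist[i][k] + dist[k][j]). The final matrix gives, for each (i, j), the minimum total weight of any directed path from i to j (possibly empty when i = j).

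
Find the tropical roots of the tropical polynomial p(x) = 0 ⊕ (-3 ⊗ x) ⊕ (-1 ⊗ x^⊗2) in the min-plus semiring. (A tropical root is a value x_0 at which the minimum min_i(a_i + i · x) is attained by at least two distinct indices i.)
Roots: {-2, 3}

Each tropical root is a break point of the lower envelope of the lines y = a_i + i · x (there are 3 lines, with slopes 0, 1, ..., 2). Only the lines that attain the minimum somewhere contribute to roots; other lines are dominated. Here the surviving (envelope) indices are i = 2, i = 1, i = 0.
Intersections between consecutive envelope lines give the roots: for adjacent envelope indices i < j the intersection is x = (a_i − a_j) / (j − i). Reading off the sorted break points: {-2, 3}.
Verification: at each break x_0, at least two indices attain the minimum of min_i(a_i + i · x_0).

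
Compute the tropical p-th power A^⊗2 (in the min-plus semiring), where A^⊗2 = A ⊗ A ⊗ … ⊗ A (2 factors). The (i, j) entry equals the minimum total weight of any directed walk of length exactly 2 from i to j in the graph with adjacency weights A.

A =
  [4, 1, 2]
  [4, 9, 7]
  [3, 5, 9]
A^⊗2 =
  [5, 5, 6]
  [8, 5, 6]
  [7, 4, 5]

Each entry (A^⊗2)_ij equals the minimum over all length-2 walks i = v_0 → v_1 → … → v_2 = j of Σ_t A[v_t][v_{t+1}]. For example, for (i, j) = (0, 2) we minimise over 3 possible intermediate vertex sequences; the minimum is 6, attained along the walk 0 → 0 → 2.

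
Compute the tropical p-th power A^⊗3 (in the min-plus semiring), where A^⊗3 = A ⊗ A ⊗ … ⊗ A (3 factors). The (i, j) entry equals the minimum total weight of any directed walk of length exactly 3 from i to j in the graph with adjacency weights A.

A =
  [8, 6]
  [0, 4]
A^⊗3 =
  [10, 12]
  [6, 10]

Each entry (A^⊗3)_ij equals the minimum over all length-3 walks i = v_0 → v_1 → … → v_3 = j of Σ_t A[v_t][v_{t+1}]. For example, for (i, j) = (0, 1) we minimise over 4 possible intermediate vertex sequences; the minimum is 12, attained along the walk 0 → 1 → 0 → 1.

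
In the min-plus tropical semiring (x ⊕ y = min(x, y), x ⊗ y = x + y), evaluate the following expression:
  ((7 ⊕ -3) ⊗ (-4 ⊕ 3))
((7 ⊕ -3) ⊗ (-4 ⊕ 3)) = -7

Expand innermost to outermost. Recall ⊕ takes the minimum of its arguments and ⊗ takes their sum. Working out the expression ((7 ⊕ -3) ⊗ (-4 ⊕ 3)) gives -7.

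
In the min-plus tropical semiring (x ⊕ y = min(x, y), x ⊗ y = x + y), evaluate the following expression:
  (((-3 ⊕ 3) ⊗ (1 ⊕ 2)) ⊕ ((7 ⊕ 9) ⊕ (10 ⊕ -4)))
(((-3 ⊕ 3) ⊗ (1 ⊕ 2)) ⊕ ((7 ⊕ 9) ⊕ (10 ⊕ -4))) = -4

Expand innermost to outermost. Recall ⊕ takes the minimum of its arguments and ⊗ takes their sum. Working out the expression (((-3 ⊕ 3) ⊗ (1 ⊕ 2)) ⊕ ((7 ⊕ 9) ⊕ (10 ⊕ -4))) gives -4.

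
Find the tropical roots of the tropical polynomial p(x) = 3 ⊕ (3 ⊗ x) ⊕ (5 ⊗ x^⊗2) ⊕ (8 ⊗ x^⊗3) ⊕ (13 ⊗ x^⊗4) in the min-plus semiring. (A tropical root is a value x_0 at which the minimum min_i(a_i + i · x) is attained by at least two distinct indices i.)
Roots: {-5, -3, -2, 0}

Each tropical root is a break point of the lower envelope of the lines y = a_i + i · x (there are 5 lines, with slopes 0, 1, ..., 4). Only the lines that attain the minimum somewhere contribute to roots; other lines are dominated. Here the surviving (envelope) indices are i = 4, i = 3, i = 2, i = 1, i = 0.
Intersections between consecutive envelope lines give the roots: for adjacent envelope indices i < j the intersection is x = (a_i − a_j) / (j − i). Reading off the sorted break points: {-5, -3, -2, 0}.
Verification: at each break x_0, at least two indices attain the minimum of min_i(a_i + i · x_0).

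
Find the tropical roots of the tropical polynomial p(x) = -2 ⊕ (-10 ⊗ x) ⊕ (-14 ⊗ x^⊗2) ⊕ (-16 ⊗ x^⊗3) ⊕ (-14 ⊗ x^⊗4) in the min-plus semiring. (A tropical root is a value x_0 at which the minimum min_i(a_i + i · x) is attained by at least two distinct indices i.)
Roots: {-2, 2, 4, 8}

Each tropical root is a break point of the lower envelope of the lines y = a_i + i · x (there are 5 lines, with slopes 0, 1, ..., 4). Only the lines that attain the minimum somewhere contribute to roots; other lines are dominated. Here the surviving (envelope) indices are i = 4, i = 3, i = 2, i = 1, i = 0.
Intersections between consecutive envelope lines give the roots: for adjacent envelope indices i < j the intersection is x = (a_i − a_j) / (j − i). Reading off the sorted break points: {-2, 2, 4, 8}.
Verification: at each break x_0, at least two indices attain the minimum of min_i(a_i + i · x_0).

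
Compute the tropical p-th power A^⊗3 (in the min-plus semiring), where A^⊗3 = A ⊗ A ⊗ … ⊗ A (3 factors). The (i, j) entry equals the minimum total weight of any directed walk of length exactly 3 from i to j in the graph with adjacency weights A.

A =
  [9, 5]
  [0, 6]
A^⊗3 =
  [11, 10]
  [5, 11]

Each entry (A^⊗3)_ij equals the minimum over all length-3 walks i = v_0 → v_1 → … → v_3 = j of Σ_t A[v_t][v_{t+1}]. For example, for (i, j) = (0, 1) we minimise over 4 possible intermediate vertex sequences; the minimum is 10, attained along the walk 0 → 1 → 0 → 1.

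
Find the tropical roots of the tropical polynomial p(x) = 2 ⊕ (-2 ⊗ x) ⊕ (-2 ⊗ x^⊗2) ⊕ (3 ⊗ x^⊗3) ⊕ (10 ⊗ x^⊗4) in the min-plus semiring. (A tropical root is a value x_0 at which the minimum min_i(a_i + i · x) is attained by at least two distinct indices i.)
Roots: {-7, -5, 0, 4}

Each tropical root is a break point of the lower envelope of the lines y = a_i + i · x (there are 5 lines, with slopes 0, 1, ..., 4). Only the lines that attain the minimum somewhere contribute to roots; other lines are dominated. Here the surviving (envelope) indices are i = 4, i = 3, i = 2, i = 1, i = 0.
Intersections between consecutive envelope lines give the roots: for adjacent envelope indices i < j the intersection is x = (a_i − a_j) / (j − i). Reading off the sorted break points: {-7, -5, 0, 4}.
Verification: at each break x_0, at least two indices attain the minimum of min_i(a_i + i · x_0).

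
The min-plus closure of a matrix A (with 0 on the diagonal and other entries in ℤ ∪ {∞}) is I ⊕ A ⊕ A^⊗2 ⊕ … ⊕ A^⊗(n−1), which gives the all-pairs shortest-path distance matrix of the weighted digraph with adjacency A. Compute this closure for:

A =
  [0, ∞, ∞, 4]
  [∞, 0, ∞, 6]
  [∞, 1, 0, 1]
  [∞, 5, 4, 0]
Closure =
  [0, 9, 8, 4]
  [∞, 0, 10, 6]
  [∞, 1, 0, 1]
  [∞, 5, 4, 0]

This is the Floyd-Warshall all-pairs shortest-path computation. For each intermediate vertex k = 0, 1, …, 3, update dist[i][j] ← min(dist[i][j], dist[i][k] + dist[k][j]). The final matrix gives, for each (i, j), the minimum total weight of any directed path from i to j (possibly empty when i = j).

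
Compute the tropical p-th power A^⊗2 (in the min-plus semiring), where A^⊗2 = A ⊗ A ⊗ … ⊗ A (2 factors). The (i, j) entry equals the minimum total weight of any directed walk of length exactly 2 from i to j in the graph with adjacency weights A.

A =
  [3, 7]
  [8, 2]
A^⊗2 =
  [6, 9]
  [10, 4]

Each entry (A^⊗2)_ij equals the minimum over all length-2 walks i = v_0 → v_1 → … → v_2 = j of Σ_t A[v_t][v_{t+1}]. For example, for (i, j) = (0, 1) we minimise over 2 possible intermediate vertex sequences; the minimum is 9, attained along the walk 0 → 1 → 1.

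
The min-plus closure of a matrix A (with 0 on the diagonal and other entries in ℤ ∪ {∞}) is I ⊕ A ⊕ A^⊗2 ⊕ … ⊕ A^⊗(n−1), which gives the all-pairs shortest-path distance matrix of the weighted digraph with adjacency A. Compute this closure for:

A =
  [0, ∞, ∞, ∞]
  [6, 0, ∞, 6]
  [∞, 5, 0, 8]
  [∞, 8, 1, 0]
Closure =
  [0, ∞, ∞, ∞]
  [6, 0, 7, 6]
  [11, 5, 0, 8]
  [12, 6, 1, 0]

This is the Floyd-Warshall all-pairs shortest-path computation. For each intermediate vertex k = 0, 1, …, 3, update dist[i][j] ← min(dist[i][j], dist[i][k] + dist[k][j]). The final matrix gives, for each (i, j), the minimum total weight of any directed path from i to j (possibly empty when i = j).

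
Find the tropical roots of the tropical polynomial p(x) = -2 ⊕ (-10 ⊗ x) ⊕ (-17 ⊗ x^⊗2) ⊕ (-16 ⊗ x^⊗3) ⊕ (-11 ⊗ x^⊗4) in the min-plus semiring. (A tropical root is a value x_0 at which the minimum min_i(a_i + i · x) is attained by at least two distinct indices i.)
Roots: {-5, -1, 7, 8}

Each tropical root is a break point of the lower envelope of the lines y = a_i + i · x (there are 5 lines, with slopes 0, 1, ..., 4). Only the lines that attain the minimum somewhere contribute to roots; other lines are dominated. Here the surviving (envelope) indices are i = 4, i = 3, i = 2, i = 1, i = 0.
Intersections between consecutive envelope lines give the roots: for adjacent envelope indices i < j the intersection is x = (a_i − a_j) / (j − i). Reading off the sorted break points: {-5, -1, 7, 8}.
Verification: at each break x_0, at least two indices attain the minimum of min_i(a_i + i · x_0).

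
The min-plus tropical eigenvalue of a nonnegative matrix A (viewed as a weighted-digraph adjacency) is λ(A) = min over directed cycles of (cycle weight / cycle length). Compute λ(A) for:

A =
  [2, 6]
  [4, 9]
λ(A) = 2

Enumerate directed cycles and compute their means (weight / length). Sample:
  cycle 0 → 0: weight = 2, length = 1, mean = 2/1 ≈ 2.000
  cycle 1 → 1: weight = 9, length = 1, mean = 9/1 ≈ 9.000
  cycle 0 → 1 → 0: weight = 10, length = 2, mean = 10/2 ≈ 5.000
  cycle 1 → 0 → 1: weight = 10, length = 2, mean = 10/2 ≈ 5.000
Minimum mean = 2.000, attained e.g. along the cycle 0 → 0 with weight 2 and length 1. So λ(A) = 2/1 = 2.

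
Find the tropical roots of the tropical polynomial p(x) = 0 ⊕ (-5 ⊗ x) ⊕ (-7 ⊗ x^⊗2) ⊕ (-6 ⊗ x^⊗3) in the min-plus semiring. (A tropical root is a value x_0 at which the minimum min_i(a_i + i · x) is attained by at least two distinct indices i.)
Roots: {-1, 2, 5}

Each tropical root is a break point of the lower envelope of the lines y = a_i + i · x (there are 4 lines, with slopes 0, 1, ..., 3). Only the lines that attain the minimum somewhere contribute to roots; other lines are dominated. Here the surviving (envelope) indices are i = 3, i = 2, i = 1, i = 0.
Intersections between consecutive envelope lines give the roots: for adjacent envelope indices i < j the intersection is x = (a_i − a_j) / (j − i). Reading off the sorted break points: {-1, 2, 5}.
Verification: at each break x_0, at least two indices attain the minimum of min_i(a_i + i · x_0).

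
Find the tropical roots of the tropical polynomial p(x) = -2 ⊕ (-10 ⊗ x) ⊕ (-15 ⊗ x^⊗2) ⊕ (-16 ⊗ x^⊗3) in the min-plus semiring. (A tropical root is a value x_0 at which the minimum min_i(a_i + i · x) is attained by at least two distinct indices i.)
Roots: {1, 5, 8}

Each tropical root is a break point of the lower envelope of the lines y = a_i + i · x (there are 4 lines, with slopes 0, 1, ..., 3). Only the lines that attain the minimum somewhere contribute to roots; other lines are dominated. Here the surviving (envelope) indices are i = 3, i = 2, i = 1, i = 0.
Intersections between consecutive envelope lines give the roots: for adjacent envelope indices i < j the intersection is x = (a_i − a_j) / (j − i). Reading off the sorted break points: {1, 5, 8}.
Verification: at each break x_0, at least two indices attain the minimum of min_i(a_i + i · x_0).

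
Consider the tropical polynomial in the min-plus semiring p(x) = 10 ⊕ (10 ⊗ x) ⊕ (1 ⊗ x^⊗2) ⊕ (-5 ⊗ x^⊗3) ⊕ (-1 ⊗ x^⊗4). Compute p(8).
p(8) = 10

A tropical monomial a ⊗ x^⊗i evaluates to a + i · x. Evaluating each term at x = 8:
  Term 0 contributes 10 + 0 · 8 = 10
  Term 1 contributes 10 + 1 · 8 = 18
  Term 2 contributes 1 + 2 · 8 = 17
  Term 3 contributes -5 + 3 · 8 = 19
  Term 4 contributes -1 + 4 · 8 = 31
p(8) = ⊕ of these = min[10, 18, 17, 19, 31] = 10.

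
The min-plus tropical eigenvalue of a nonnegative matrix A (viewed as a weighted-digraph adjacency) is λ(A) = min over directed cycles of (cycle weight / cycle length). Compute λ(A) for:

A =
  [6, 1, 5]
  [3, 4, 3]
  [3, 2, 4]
λ(A) = 2

Enumerate directed cycles and compute their means (weight / length). Sample:
  cycle 0 → 0: weight = 6, length = 1, mean = 6/1 ≈ 6.000
  cycle 1 → 1: weight = 4, length = 1, mean = 4/1 ≈ 4.000
  cycle 2 → 2: weight = 4, length = 1, mean = 4/1 ≈ 4.000
  cycle 0 → 1 → 0: weight = 4, length = 2, mean = 4/2 ≈ 2.000
  cycle 0 → 2 → 0: weight = 8, length = 2, mean = 8/2 ≈ 4.000
  cycle 1 → 0 → 1: weight = 4, length = 2, mean = 4/2 ≈ 2.000
Minimum mean = 2.000, attained e.g. along the cycle 0 → 1 → 0 with weight 4 and length 2. So λ(A) = 4/2 = 2.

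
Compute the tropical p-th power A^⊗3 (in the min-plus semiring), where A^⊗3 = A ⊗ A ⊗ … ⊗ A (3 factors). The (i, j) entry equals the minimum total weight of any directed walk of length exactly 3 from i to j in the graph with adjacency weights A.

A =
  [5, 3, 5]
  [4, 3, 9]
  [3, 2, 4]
A^⊗3 =
  [10, 9, 12]
  [10, 9, 12]
  [9, 8, 11]

Each entry (A^⊗3)_ij equals the minimum over all length-3 walks i = v_0 → v_1 → … → v_3 = j of Σ_t A[v_t][v_{t+1}]. For example, for (i, j) = (0, 2) we minimise over 9 possible intermediate vertex sequences; the minimum is 12, attained along the walk 0 → 1 → 0 → 2.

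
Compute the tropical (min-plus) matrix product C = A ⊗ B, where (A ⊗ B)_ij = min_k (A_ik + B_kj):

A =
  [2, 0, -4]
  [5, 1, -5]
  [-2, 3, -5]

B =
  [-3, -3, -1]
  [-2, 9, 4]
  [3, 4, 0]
A ⊗ B =
  [-2, -1, -4]
  [-2, -1, -5]
  [-5, -5, -5]

Apply the min-plus product entry-by-entry:
  C[0][0] = min over k of (A[0][0] + B[0][0] = 2 + -3 = -1, A[0][1] + B[1][0] = 0 + -2 = -2, A[0][2] + B[2][0] = -4 + 3 = -1) = -2 (attained at k = 1)
  C[0][1] = min over k of (A[0][0] + B[0][1] = 2 + -3 = -1, A[0][1] + B[1][1] = 0 + 9 = 9, A[0][2] + B[2][1] = -4 + 4 = 0) = -1 (attained at k = 0)
  C[0][2] = min over k of (A[0][0] + B[0][2] = 2 + -1 = 1, A[0][1] + B[1][2] = 0 + 4 = 4, A[0][2] + B[2][2] = -4 + 0 = -4) = -4 (attained at k = 2)
  C[1][0] = min over k of (A[1][0] + B[0][0] = 5 + -3 = 2, A[1][1] + B[1][0] = 1 + -2 = -1, A[1][2] + B[2][0] = -5 + 3 = -2) = -2 (attained at k = 2)
  C[1][1] = min over k of (A[1][0] + B[0][1] = 5 + -3 = 2, A[1][1] + B[1][1] = 1 + 9 = 10, A[1][2] + B[2][1] = -5 + 4 = -1) = -1 (attained at k = 2)
  C[1][2] = min over k of (A[1][0] + B[0][2] = 5 + -1 = 4, A[1][1] + B[1][2] = 1 + 4 = 5, A[1][2] + B[2][2] = -5 + 0 = -5) = -5 (attained at k = 2)
  C[2][0] = min over k of (A[2][0] + B[0][0] = -2 + -3 = -5, A[2][1] + B[1][0] = 3 + -2 = 1, A[2][2] + B[2][0] = -5 + 3 = -2) = -5 (attained at k = 0)
  C[2][1] = min over k of (A[2][0] + B[0][1] = -2 + -3 = -5, A[2][1] + B[1][1] = 3 + 9 = 12, A[2][2] + B[2][1] = -5 + 4 = -1) = -5 (attained at k = 0)
  C[2][2] = min over k of (A[2][0] + B[0][2] = -2 + -1 = -3, A[2][1] + B[1][2] = 3 + 4 = 7, A[2][2] + B[2][2] = -5 + 0 = -5) = -5 (attained at k = 2)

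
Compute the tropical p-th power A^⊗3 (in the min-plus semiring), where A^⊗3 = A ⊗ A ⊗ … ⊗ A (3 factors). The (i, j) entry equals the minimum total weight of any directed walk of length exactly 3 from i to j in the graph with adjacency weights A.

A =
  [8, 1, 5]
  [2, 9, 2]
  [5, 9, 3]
A^⊗3 =
  [8, 4, 6]
  [5, 8, 5]
  [8, 9, 8]

Each entry (A^⊗3)_ij equals the minimum over all length-3 walks i = v_0 → v_1 → … → v_3 = j of Σ_t A[v_t][v_{t+1}]. For example, for (i, j) = (0, 2) we minimise over 9 possible intermediate vertex sequences; the minimum is 6, attained along the walk 0 → 1 → 2 → 2.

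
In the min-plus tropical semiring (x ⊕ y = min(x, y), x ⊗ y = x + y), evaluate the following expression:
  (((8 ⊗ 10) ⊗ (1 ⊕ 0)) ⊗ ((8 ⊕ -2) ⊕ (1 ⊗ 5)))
(((8 ⊗ 10) ⊗ (1 ⊕ 0)) ⊗ ((8 ⊕ -2) ⊕ (1 ⊗ 5))) = 16

Expand innermost to outermost. Recall ⊕ takes the minimum of its arguments and ⊗ takes their sum. Working out the expression (((8 ⊗ 10) ⊗ (1 ⊕ 0)) ⊗ ((8 ⊕ -2) ⊕ (1 ⊗ 5))) gives 16.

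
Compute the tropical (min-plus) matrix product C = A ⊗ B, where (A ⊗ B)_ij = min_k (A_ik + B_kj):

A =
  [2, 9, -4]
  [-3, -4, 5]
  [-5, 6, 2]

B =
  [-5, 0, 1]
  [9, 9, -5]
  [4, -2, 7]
A ⊗ B =
  [-3, -6, 3]
  [-8, -3, -9]
  [-10, -5, -4]

Apply the min-plus product entry-by-entry:
  C[0][0] = min over k of (A[0][0] + B[0][0] = 2 + -5 = -3, A[0][1] + B[1][0] = 9 + 9 = 18, A[0][2] + B[2][0] = -4 + 4 = 0) = -3 (attained at k = 0)
  C[0][1] = min over k of (A[0][0] + B[0][1] = 2 + 0 = 2, A[0][1] + B[1][1] = 9 + 9 = 18, A[0][2] + B[2][1] = -4 + -2 = -6) = -6 (attained at k = 2)
  C[0][2] = min over k of (A[0][0] + B[0][2] = 2 + 1 = 3, A[0][1] + B[1][2] = 9 + -5 = 4, A[0][2] + B[2][2] = -4 + 7 = 3) = 3 (attained at k = 0)
  C[1][0] = min over k of (A[1][0] + B[0][0] = -3 + -5 = -8, A[1][1] + B[1][0] = -4 + 9 = 5, A[1][2] + B[2][0] = 5 + 4 = 9) = -8 (attained at k = 0)
  C[1][1] = min over k of (A[1][0] + B[0][1] = -3 + 0 = -3, A[1][1] + B[1][1] = -4 + 9 = 5, A[1][2] + B[2][1] = 5 + -2 = 3) = -3 (attained at k = 0)
  C[1][2] = min over k of (A[1][0] + B[0][2] = -3 + 1 = -2, A[1][1] + B[1][2] = -4 + -5 = -9, A[1][2] + B[2][2] = 5 + 7 = 12) = -9 (attained at k = 1)
  C[2][0] = min over k of (A[2][0] + B[0][0] = -5 + -5 = -10, A[2][1] + B[1][0] = 6 + 9 = 15, A[2][2] + B[2][0] = 2 + 4 = 6) = -10 (attained at k = 0)
  C[2][1] = min over k of (A[2][0] + B[0][1] = -5 + 0 = -5, A[2][1] + B[1][1] = 6 + 9 = 15, A[2][2] + B[2][1] = 2 + -2 = 0) = -5 (attained at k = 0)
  C[2][2] = min over k of (A[2][0] + B[0][2] = -5 + 1 = -4, A[2][1] + B[1][2] = 6 + -5 = 1, A[2][2] + B[2][2] = 2 + 7 = 9) = -4 (attained at k = 0)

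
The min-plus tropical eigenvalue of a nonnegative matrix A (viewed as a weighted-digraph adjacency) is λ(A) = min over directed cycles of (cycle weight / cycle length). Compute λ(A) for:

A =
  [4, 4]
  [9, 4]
λ(A) = 4

Enumerate directed cycles and compute their means (weight / length). Sample:
  cycle 0 → 0: weight = 4, length = 1, mean = 4/1 ≈ 4.000
  cycle 1 → 1: weight = 4, length = 1, mean = 4/1 ≈ 4.000
  cycle 0 → 1 → 0: weight = 13, length = 2, mean = 13/2 ≈ 6.500
  cycle 1 → 0 → 1: weight = 13, length = 2, mean = 13/2 ≈ 6.500
Minimum mean = 4.000, attained e.g. along the cycle 0 → 0 with weight 4 and length 1. So λ(A) = 4/1 = 4.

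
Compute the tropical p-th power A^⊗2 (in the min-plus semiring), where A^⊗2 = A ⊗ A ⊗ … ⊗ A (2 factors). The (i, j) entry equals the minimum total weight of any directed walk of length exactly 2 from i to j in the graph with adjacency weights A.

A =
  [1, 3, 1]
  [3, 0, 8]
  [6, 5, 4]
A^⊗2 =
  [2, 3, 2]
  [3, 0, 4]
  [7, 5, 7]

Each entry (A^⊗2)_ij equals the minimum over all length-2 walks i = v_0 → v_1 → … → v_2 = j of Σ_t A[v_t][v_{t+1}]. For example, for (i, j) = (0, 2) we minimise over 3 possible intermediate vertex sequences; the minimum is 2, attained along the walk 0 → 0 → 2.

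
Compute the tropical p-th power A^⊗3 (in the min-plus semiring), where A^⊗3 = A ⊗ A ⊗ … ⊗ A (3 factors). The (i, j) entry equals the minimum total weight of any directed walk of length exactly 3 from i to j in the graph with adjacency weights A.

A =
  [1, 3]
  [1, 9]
A^⊗3 =
  [3, 5]
  [3, 5]

Each entry (A^⊗3)_ij equals the minimum over all length-3 walks i = v_0 → v_1 → … → v_3 = j of Σ_t A[v_t][v_{t+1}]. For example, for (i, j) = (0, 1) we minimise over 4 possible intermediate vertex sequences; the minimum is 5, attained along the walk 0 → 0 → 0 → 1.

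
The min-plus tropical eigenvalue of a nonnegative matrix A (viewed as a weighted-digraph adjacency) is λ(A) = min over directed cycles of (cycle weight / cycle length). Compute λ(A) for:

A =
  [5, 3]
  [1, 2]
λ(A) = 2

Enumerate directed cycles and compute their means (weight / length). Sample:
  cycle 0 → 0: weight = 5, length = 1, mean = 5/1 ≈ 5.000
  cycle 1 → 1: weight = 2, length = 1, mean = 2/1 ≈ 2.000
  cycle 0 → 1 → 0: weight = 4, length = 2, mean = 4/2 ≈ 2.000
  cycle 1 → 0 → 1: weight = 4, length = 2, mean = 4/2 ≈ 2.000
Minimum mean = 2.000, attained e.g. along the cycle 1 → 1 with weight 2 and length 1. So λ(A) = 2/1 = 2.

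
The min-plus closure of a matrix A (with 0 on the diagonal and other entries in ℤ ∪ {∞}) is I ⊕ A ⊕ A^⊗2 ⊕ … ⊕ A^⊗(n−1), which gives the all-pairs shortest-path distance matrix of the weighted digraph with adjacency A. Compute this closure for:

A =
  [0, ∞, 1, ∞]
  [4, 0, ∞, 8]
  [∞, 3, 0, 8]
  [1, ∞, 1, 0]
Closure =
  [0, 4, 1, 9]
  [4, 0, 5, 8]
  [7, 3, 0, 8]
  [1, 4, 1, 0]

This is the Floyd-Warshall all-pairs shortest-path computation. For each intermediate vertex k = 0, 1, …, 3, update dist[i][j] ← min(dist[i][j], dist[i][k] + dist[k][j]). The final matrix gives, for each (i, j), the minimum total weight of any directed path from i to j (possibly empty when i = j).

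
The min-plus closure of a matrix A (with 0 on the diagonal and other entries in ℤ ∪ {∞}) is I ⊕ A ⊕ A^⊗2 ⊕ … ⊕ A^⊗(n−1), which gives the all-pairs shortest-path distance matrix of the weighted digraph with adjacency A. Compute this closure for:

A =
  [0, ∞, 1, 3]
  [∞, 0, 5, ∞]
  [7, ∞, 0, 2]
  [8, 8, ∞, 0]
Closure =
  [0, 11, 1, 3]
  [12, 0, 5, 7]
  [7, 10, 0, 2]
  [8, 8, 9, 0]

This is the Floyd-Warshall all-pairs shortest-path computation. For each intermediate vertex k = 0, 1, …, 3, update dist[i][j] ← min(dist[i][j], dist[i][k] + dist[k][j]). The final matrix gives, for each (i, j), the minimum total weight of any directed path from i to j (possibly empty when i = j).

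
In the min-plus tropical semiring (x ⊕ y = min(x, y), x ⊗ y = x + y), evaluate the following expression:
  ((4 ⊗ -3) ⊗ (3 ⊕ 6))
((4 ⊗ -3) ⊗ (3 ⊕ 6)) = 4

Expand innermost to outermost. Recall ⊕ takes the minimum of its arguments and ⊗ takes their sum. Working out the expression ((4 ⊗ -3) ⊗ (3 ⊕ 6)) gives 4.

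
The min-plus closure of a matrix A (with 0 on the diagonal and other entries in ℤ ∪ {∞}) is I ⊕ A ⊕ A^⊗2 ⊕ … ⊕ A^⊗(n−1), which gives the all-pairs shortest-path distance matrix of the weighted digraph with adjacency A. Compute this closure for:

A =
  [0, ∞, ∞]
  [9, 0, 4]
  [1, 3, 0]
Closure =
  [0, ∞, ∞]
  [5, 0, 4]
  [1, 3, 0]

This is the Floyd-Warshall all-pairs shortest-path computation. For each intermediate vertex k = 0, 1, …, 2, update dist[i][j] ← min(dist[i][j], dist[i][k] + dist[k][j]). The final matrix gives, for each (i, j), the minimum total weight of any directed path from i to j (possibly empty when i = j).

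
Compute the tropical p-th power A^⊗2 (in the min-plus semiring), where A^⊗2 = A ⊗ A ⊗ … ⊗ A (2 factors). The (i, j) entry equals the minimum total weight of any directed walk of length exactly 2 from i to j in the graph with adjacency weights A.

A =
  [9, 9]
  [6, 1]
A^⊗2 =
  [15, 10]
  [7, 2]

Each entry (A^⊗2)_ij equals the minimum over all length-2 walks i = v_0 → v_1 → … → v_2 = j of Σ_t A[v_t][v_{t+1}]. For example, for (i, j) = (0, 1) we minimise over 2 possible intermediate vertex sequences; the minimum is 10, attained along the walk 0 → 1 → 1.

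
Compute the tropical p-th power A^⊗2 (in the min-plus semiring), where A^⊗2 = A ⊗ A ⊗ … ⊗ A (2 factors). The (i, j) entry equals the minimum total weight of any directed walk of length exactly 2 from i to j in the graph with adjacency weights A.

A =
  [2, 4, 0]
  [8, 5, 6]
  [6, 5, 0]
A^⊗2 =
  [4, 5, 0]
  [10, 10, 6]
  [6, 5, 0]

Each entry (A^⊗2)_ij equals the minimum over all length-2 walks i = v_0 → v_1 → … → v_2 = j of Σ_t A[v_t][v_{t+1}]. For example, for (i, j) = (0, 2) we minimise over 3 possible intermediate vertex sequences; the minimum is 0, attained along the walk 0 → 2 → 2.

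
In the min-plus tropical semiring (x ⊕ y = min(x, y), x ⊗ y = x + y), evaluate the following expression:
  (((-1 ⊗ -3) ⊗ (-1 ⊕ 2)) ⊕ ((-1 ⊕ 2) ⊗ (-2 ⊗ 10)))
(((-1 ⊗ -3) ⊗ (-1 ⊕ 2)) ⊕ ((-1 ⊕ 2) ⊗ (-2 ⊗ 10))) = -5

Expand innermost to outermost. Recall ⊕ takes the minimum of its arguments and ⊗ takes their sum. Working out the expression (((-1 ⊗ -3) ⊗ (-1 ⊕ 2)) ⊕ ((-1 ⊕ 2) ⊗ (-2 ⊗ 10))) gives -5.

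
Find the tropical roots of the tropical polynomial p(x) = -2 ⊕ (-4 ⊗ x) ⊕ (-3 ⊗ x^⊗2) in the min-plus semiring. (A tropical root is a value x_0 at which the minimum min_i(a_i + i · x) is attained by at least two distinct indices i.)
Roots: {-1, 2}

Each tropical root is a break point of the lower envelope of the lines y = a_i + i · x (there are 3 lines, with slopes 0, 1, ..., 2). Only the lines that attain the minimum somewhere contribute to roots; other lines are dominated. Here the surviving (envelope) indices are i = 2, i = 1, i = 0.
Intersections between consecutive envelope lines give the roots: for adjacent envelope indices i < j the intersection is x = (a_i − a_j) / (j − i). Reading off the sorted break points: {-1, 2}.
Verification: at each break x_0, at least two indices attain the minimum of min_i(a_i + i · x_0).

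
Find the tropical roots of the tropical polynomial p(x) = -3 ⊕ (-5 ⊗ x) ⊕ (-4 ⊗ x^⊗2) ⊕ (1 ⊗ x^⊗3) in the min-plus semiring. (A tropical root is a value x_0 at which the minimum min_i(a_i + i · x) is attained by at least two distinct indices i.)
Roots: {-5, -1, 2}

Each tropical root is a break point of the lower envelope of the lines y = a_i + i · x (there are 4 lines, with slopes 0, 1, ..., 3). Only the lines that attain the minimum somewhere contribute to roots; other lines are dominated. Here the surviving (envelope) indices are i = 3, i = 2, i = 1, i = 0.
Intersections between consecutive envelope lines give the roots: for adjacent envelope indices i < j the intersection is x = (a_i − a_j) / (j − i). Reading off the sorted break points: {-5, -1, 2}.
Verification: at each break x_0, at least two indices attain the minimum of min_i(a_i + i · x_0).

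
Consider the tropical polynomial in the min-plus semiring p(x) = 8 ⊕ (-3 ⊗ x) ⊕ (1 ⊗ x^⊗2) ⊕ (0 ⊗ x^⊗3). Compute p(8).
p(8) = 5

A tropical monomial a ⊗ x^⊗i evaluates to a + i · x. Evaluating each term at x = 8:
  Term 0 contributes 8 + 0 · 8 = 8
  Term 1 contributes -3 + 1 · 8 = 5
  Term 2 contributes 1 + 2 · 8 = 17
  Term 3 contributes 0 + 3 · 8 = 24
p(8) = ⊕ of these = min[8, 5, 17, 24] = 5.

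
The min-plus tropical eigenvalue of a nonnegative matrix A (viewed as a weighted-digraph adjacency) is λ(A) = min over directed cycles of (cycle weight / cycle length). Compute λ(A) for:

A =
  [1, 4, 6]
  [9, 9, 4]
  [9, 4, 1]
λ(A) = 1

Enumerate directed cycles and compute their means (weight / length). Sample:
  cycle 0 → 0: weight = 1, length = 1, mean = 1/1 ≈ 1.000
  cycle 1 → 1: weight = 9, length = 1, mean = 9/1 ≈ 9.000
  cycle 2 → 2: weight = 1, length = 1, mean = 1/1 ≈ 1.000
  cycle 0 → 1 → 0: weight = 13, length = 2, mean = 13/2 ≈ 6.500
  cycle 0 → 2 → 0: weight = 15, length = 2, mean = 15/2 ≈ 7.500
  cycle 1 → 0 → 1: weight = 13, length = 2, mean = 13/2 ≈ 6.500
Minimum mean = 1.000, attained e.g. along the cycle 0 → 0 with weight 1 and length 1. So λ(A) = 1/1 = 1.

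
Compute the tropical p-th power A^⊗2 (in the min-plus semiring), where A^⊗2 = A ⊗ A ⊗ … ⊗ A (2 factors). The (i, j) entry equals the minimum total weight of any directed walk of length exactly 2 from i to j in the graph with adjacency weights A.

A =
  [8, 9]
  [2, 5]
A^⊗2 =
  [11, 14]
  [7, 10]

Each entry (A^⊗2)_ij equals the minimum over all length-2 walks i = v_0 → v_1 → … → v_2 = j of Σ_t A[v_t][v_{t+1}]. For example, for (i, j) = (0, 1) we minimise over 2 possible intermediate vertex sequences; the minimum is 14, attained along the walk 0 → 1 → 1.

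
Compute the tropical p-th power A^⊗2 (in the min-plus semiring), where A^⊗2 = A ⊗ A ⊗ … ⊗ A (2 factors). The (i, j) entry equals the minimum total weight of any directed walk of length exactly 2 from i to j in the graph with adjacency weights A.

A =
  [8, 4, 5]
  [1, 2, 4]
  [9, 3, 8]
A^⊗2 =
  [5, 6, 8]
  [3, 4, 6]
  [4, 5, 7]

Each entry (A^⊗2)_ij equals the minimum over all length-2 walks i = v_0 → v_1 → … → v_2 = j of Σ_t A[v_t][v_{t+1}]. For example, for (i, j) = (0, 2) we minimise over 3 possible intermediate vertex sequences; the minimum is 8, attained along the walk 0 → 1 → 2.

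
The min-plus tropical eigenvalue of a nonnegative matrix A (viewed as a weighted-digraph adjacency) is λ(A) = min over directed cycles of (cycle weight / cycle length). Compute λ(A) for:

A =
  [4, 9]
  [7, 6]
λ(A) = 4

Enumerate directed cycles and compute their means (weight / length). Sample:
  cycle 0 → 0: weight = 4, length = 1, mean = 4/1 ≈ 4.000
  cycle 1 → 1: weight = 6, length = 1, mean = 6/1 ≈ 6.000
  cycle 0 → 1 → 0: weight = 16, length = 2, mean = 16/2 ≈ 8.000
  cycle 1 → 0 → 1: weight = 16, length = 2, mean = 16/2 ≈ 8.000
Minimum mean = 4.000, attained e.g. along the cycle 0 → 0 with weight 4 and length 1. So λ(A) = 4/1 = 4.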